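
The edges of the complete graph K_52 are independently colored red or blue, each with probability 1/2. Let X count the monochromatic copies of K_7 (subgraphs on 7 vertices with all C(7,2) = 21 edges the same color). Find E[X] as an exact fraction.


Let X = Σ_S X_S over the C(52, 7) = 133784560 subsets S of size 7, where X_S = 1 if the K_7 on S is monochromatic.
For a fixed S, the K_7 on S has C(7, 2) = 21 edges. P[all 21 edges red] = (1/2)^21, and likewise for blue, so P[monochromatic] = 2·(1/2)^21 = 2^{1 − 21} = 1/1048576.
By linearity: E[X] = C(52, 7) · 2^{1 − 21} = 133784560 · 1/1048576 = 8361535/65536.
Numerically: E[X] ≈ 127.587.

E[X] = C(52,7)·2^(1−C(7,2)) = 8361535/65536 ≈ 127.587.


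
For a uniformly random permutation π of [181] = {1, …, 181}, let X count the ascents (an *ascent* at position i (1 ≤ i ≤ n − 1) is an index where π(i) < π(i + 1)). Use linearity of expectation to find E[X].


Write X = Σ X_I over i = 1, …, 180, with X_I the indicator of one ascent.
There are 180 indicators.
For each fixed i, the pair (π(i), π(i+1)) is a uniformly random ordered pair of distinct values from {1, …, 181}; by symmetry P[π(i) < π(i+1)] = 1/2.
By linearity: E[X] = 180 · (1/2) = (181 − 1) · (1/2) = 90 ≈ 90.0000.

E[X] = 90 = 90.0000.


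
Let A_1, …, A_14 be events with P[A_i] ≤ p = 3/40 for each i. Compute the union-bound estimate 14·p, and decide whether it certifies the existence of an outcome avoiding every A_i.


Union bound: P[∪_{i=1}^{14} A_i] ≤ Σ_i P[A_i] ≤ 14·p = 14·(3/40) = 21/20.
Numerically: 21/20 ≈ 1.05000.
Is 21/20 < 1? NO.
Since the bound 21/20 is ≥ 1, the union bound is uninformative here; it does NOT by itself certify existence.

14·p = 21/20 ≈ 1.05000; existence NOT certified by the union bound.


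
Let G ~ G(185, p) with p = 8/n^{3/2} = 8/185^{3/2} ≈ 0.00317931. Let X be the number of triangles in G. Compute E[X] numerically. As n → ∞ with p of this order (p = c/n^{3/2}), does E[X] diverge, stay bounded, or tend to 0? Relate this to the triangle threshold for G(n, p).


Number of potential triangles: C(185, 3) = 1038220.
Each occurs with probability p³ ≈ (0.00317931)³ ≈ 3.21363969e-08.
By linearity: E[X] = C(185, 3)·p³ ≈ 1038220 · 3.21363969e-08 ≈ 0.033365.
Since α = 3/2 > 1, p = c/n^{3/2} = o(1/n) is below the triangle threshold p ~ 1/n. Asymptotically E[X] ~ (c³/6)·n^{3(1−α)} = (8³/6)·n^{-1.5} → 0, so by Markov's inequality G has no triangles w.h.p.

E[X] ≈ 0.033365; in regime p = Θ(1/n^{3/2}) E[X] tends to 0 (below the triangle threshold p ~ 1/n).


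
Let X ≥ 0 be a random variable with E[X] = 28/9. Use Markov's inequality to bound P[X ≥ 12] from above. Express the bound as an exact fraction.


μ = E[X] = 28/9, a = 12.
Markov: P[X ≥ 12] ≤ μ/a = (28/9)/12 = 7/27.
Numerically: ≈ 0.2593.
(Since a = 12 > μ = 3.1111, the bound 7/27 is < 1 and informative.)

P[X ≥ 12] ≤ 7/27 ≈ 0.2593.


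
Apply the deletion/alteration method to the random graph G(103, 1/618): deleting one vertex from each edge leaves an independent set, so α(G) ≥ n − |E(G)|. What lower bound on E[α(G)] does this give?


E[|E(G)|] = C(103, 2)·p = 5253 · (1/618) = 17/2.
E[α(G)] ≥ n − E[|E(G)|] = 103 − 17/2 = 189/2.
Numerically: ≈ 94.5000.
(This is only a lower bound; the true E[α(G)] may be larger.)

E[α(G)] ≥ 189/2 ≈ 94.5000.


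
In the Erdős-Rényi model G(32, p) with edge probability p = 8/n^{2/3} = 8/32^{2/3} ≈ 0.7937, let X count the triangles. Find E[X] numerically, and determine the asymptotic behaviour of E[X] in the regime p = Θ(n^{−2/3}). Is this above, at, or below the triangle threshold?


Number of potential triangles: C(32, 3) = 4960.
Each occurs with probability p³ ≈ (0.7937)³ ≈ 5.0000000e-01.
By linearity: E[X] = C(32, 3)·p³ ≈ 4960 · 5.0000000e-01 ≈ 2480.00000.
Since α = 2/3 < 1, p = c/n^{2/3} ≫ 1/n is above the triangle threshold p ~ 1/n. Asymptotically E[X] ~ (c³/6)·n^{3(1−α)} = (8³/6)·n^{1} → ∞; triangles are abundant w.h.p.

E[X] ≈ 2480.00000; in regime p = Θ(1/n^{2/3}) E[X] diverges (above the triangle threshold p ~ 1/n).


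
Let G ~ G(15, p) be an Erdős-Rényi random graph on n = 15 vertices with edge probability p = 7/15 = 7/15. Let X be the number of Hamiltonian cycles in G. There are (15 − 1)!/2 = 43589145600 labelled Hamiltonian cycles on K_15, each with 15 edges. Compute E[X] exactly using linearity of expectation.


K_15 has (15 − 1)!/2 = 43589145600 labelled Hamiltonian cycles.
For each such Hamiltonian cycle H, let X_H = 1 if all 15 edges of H are present in G. Then P[X_H = 1] = p^{15} = (7/15)^{15} = 4747561509943/437893890380859375.
Summing the indicators: E[X] = Σ_H E[X_H] = 43589145600 · p^{15} = 43589145600 · 4747561509943/437893890380859375 = 34064551424174695424/72081298828125.
Numerically: E[X] ≈ 4.73e+05.

E[X] = 43589145600 · (7/15)^{15} = 34064551424174695424/72081298828125 ≈ 4.73e+05.


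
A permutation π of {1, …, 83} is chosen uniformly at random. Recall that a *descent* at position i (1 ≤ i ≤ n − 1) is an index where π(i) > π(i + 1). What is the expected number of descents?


Write X = Σ X_I over i = 1, …, 82, with X_I the indicator of one descent.
There are 82 indicators.
For each fixed i, the pair (π(i), π(i+1)) is a uniformly random ordered pair of distinct values from {1, …, 83}; by symmetry P[π(i) > π(i+1)] = 1/2.
By linearity: E[X] = 82 · (1/2) = (83 − 1) · (1/2) = 41 ≈ 41.0000.

E[X] = 41 = 41.0000.


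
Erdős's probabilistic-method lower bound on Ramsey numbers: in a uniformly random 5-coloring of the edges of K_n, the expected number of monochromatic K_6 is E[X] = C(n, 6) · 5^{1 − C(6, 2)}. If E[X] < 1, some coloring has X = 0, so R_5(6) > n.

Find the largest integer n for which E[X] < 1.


We need C(n, 6) · 5^{1 − 15} < 1, i.e. C(n, 6) < 5^{15 − 1} = 6103515625.
Check values of n near the boundary:
  n = 127: C(127, 6) = 5169379425; 5169379425 < 6103515625? YES
  n = 128: C(128, 6) = 5423611200; 5423611200 < 6103515625? YES
  n = 129: C(129, 6) = 5688177600; 5688177600 < 6103515625? YES
  n = 130: C(130, 6) = 5963412000; 5963412000 < 6103515625? YES
  n = 131: C(131, 6) = 6249655776; 6249655776 < 6103515625? NO
The largest n with C(n, 6) < 6103515625 is n = 130 (where E[X] = 47707296/48828125 ≈ 0.9770454). Hence R_5(6) > 130, i.e. R_5(6) ≥ 131.

Largest n = 130; hence R_5(6) > 130.


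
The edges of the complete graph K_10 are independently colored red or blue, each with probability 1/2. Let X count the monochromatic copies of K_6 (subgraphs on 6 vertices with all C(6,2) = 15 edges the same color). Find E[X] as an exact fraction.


Let X = Σ_S X_S over the C(10, 6) = 210 subsets S of size 6, where X_S = 1 if the K_6 on S is monochromatic.
For a fixed S, the K_6 on S has C(6, 2) = 15 edges. P[all 15 edges red] = (1/2)^15, and likewise for blue, so P[monochromatic] = 2·(1/2)^15 = 2^{1 − 15} = 1/16384.
Summing: E[X] = C(10, 6) · 2^{1 − 15} = 210 · 1/16384 = 105/8192.
Numerically: E[X] ≈ 0.012817.

E[X] = C(10,6)·2^(1−C(6,2)) = 105/8192 ≈ 0.012817.


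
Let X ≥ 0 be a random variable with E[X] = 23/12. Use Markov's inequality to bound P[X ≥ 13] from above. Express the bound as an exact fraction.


μ = E[X] = 23/12, a = 13.
Markov: P[X ≥ 13] ≤ μ/a = (23/12)/13 = 23/156.
Numerically: ≈ 0.14744.
(Since a = 13 > μ = 1.91667, the bound 23/156 is < 1 and informative.)

P[X ≥ 13] ≤ 23/156 ≈ 0.14744.


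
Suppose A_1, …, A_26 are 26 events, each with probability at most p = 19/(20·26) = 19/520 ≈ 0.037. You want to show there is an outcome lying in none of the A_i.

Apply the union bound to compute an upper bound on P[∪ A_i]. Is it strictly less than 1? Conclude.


Union bound: P[∪_{i=1}^{26} A_i] ≤ Σ_i P[A_i] ≤ 26·p = 26·(19/520) = 19/20.
Numerically: 19/20 ≈ 0.950.
Is 19/20 < 1? YES.
Since P[∪ A_i] ≤ 19/20 < 1, the complement has P[∩ A_i^c] ≥ 1 − 19/20 = 1/20 > 0, so some outcome avoids every A_i.

26·p = 19/20 ≈ 0.950; existence CERTIFIED by the union bound.


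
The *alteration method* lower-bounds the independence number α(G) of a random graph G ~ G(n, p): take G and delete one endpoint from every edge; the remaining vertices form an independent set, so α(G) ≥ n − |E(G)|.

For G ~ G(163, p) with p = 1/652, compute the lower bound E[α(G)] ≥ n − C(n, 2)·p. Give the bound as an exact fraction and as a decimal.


E[|E(G)|] = C(163, 2)·p = 13203 · (1/652) = 81/4.
E[α(G)] ≥ n − E[|E(G)|] = 163 − 81/4 = 571/4.
Numerically: ≈ 142.75000.
(This is only a lower bound; the true E[α(G)] may be larger.)

E[α(G)] ≥ 571/4 ≈ 142.75000.


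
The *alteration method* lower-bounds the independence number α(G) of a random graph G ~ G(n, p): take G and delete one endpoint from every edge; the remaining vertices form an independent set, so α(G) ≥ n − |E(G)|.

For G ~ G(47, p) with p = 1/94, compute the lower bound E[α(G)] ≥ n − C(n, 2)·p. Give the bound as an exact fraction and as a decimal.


E[|E(G)|] = C(47, 2)·p = 1081 · (1/94) = 23/2.
E[α(G)] ≥ n − E[|E(G)|] = 47 − 23/2 = 71/2.
Numerically: ≈ 35.50000.
(This is only a lower bound; the true E[α(G)] may be larger.)

E[α(G)] ≥ 71/2 ≈ 35.50000.


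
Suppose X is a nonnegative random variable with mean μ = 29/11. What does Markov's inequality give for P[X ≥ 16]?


μ = E[X] = 29/11, a = 16.
Markov: P[X ≥ 16] ≤ μ/a = (29/11)/16 = 29/176.
Numerically: ≈ 0.16477.
(Since a = 16 > μ = 2.63636, the bound 29/176 is < 1 and informative.)

P[X ≥ 16] ≤ 29/176 ≈ 0.16477.


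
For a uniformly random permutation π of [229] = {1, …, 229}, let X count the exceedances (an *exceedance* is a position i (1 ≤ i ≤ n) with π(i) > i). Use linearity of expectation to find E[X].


Write X = Σ_{i=1}^{229} X_i, where X_i = 1_{π(i) > i}.
For each fixed i, π(i) is uniform over {1, …, 229} (marginal of a uniform permutation), so P[π(i) > i] = (n − i)/n. Summing: Σ_{i=1}^{229} (n − i)/n = (0 + 1 + … + 228)/229 = 229(229 − 1)/(2·229) = (229 − 1)/2.
Hence E[X] = Σ_{i=1}^{229} (229 − i)/229 = 114 ≈ 114.0000.

E[X] = 114 = 114.0000.


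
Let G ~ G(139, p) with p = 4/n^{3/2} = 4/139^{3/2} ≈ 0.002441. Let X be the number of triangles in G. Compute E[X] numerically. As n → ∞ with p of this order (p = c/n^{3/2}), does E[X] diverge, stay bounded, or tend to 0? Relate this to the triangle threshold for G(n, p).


Number of potential triangles: C(139, 3) = 437989.
Each occurs with probability p³ ≈ (0.002441)³ ≈ 1.454164e-08.
By linearity: E[X] = C(139, 3)·p³ ≈ 437989 · 1.454164e-08 ≈ 0.0064.
Since α = 3/2 > 1, p = c/n^{3/2} = o(1/n) is below the triangle threshold p ~ 1/n. Asymptotically E[X] ~ (c³/6)·n^{3(1−α)} = (4³/6)·n^{-1.5} → 0, so by Markov's inequality G has no triangles w.h.p.

E[X] ≈ 0.0064; in regime p = Θ(1/n^{3/2}) E[X] tends to 0 (below the triangle threshold p ~ 1/n).


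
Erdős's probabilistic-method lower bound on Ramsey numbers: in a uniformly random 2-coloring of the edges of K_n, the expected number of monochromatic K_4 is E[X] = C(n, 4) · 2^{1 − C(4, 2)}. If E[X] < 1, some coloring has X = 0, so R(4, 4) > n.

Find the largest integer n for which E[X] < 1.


We need C(n, 4) · 2^{1 − 6} < 1, i.e. C(n, 4) < 2^{6 − 1} = 32.
Check values of n near the boundary:
  n = 4: C(4, 4) = 1; 1 < 32? YES
  n = 5: C(5, 4) = 5; 5 < 32? YES
  n = 6: C(6, 4) = 15; 15 < 32? YES
  n = 7: C(7, 4) = 35; 35 < 32? NO
  n = 8: C(8, 4) = 70; 70 < 32? NO
  n = 9: C(9, 4) = 126; 126 < 32? NO
The largest n with C(n, 4) < 32 is n = 6 (where E[X] = 15/32 ≈ 0.4688). Hence R(4, 4) > 6, i.e. R(4, 4) ≥ 7.

Largest n = 6; hence R(4, 4) > 6.


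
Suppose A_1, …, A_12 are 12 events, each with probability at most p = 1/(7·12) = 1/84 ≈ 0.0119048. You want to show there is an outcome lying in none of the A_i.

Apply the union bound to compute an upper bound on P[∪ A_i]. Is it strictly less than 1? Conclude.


Union bound: P[∪_{i=1}^{12} A_i] ≤ Σ_i P[A_i] ≤ 12·p = 12·(1/84) = 1/7.
Numerically: 1/7 ≈ 0.1428571.
Is 1/7 < 1? YES.
Since P[∪ A_i] ≤ 1/7 < 1, the complement has P[∩ A_i^c] ≥ 1 − 1/7 = 6/7 > 0, so some outcome avoids every A_i.

12·p = 1/7 ≈ 0.1428571; existence CERTIFIED by the union bound.


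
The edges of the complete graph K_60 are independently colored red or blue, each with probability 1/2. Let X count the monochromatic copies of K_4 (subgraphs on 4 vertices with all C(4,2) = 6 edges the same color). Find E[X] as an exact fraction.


Let X = Σ_S X_S over the C(60, 4) = 487635 subsets S of size 4, where X_S = 1 if the K_4 on S is monochromatic.
For a fixed S, the K_4 on S has C(4, 2) = 6 edges. P[all 6 edges red] = (1/2)^6, and likewise for blue, so P[monochromatic] = 2·(1/2)^6 = 2^{1 − 6} = 1/32.
By linearity of expectation: E[X] = C(60, 4) · 2^{1 − 6} = 487635 · 1/32 = 487635/32.
Numerically: E[X] ≈ 15238.59375.

E[X] = C(60,4)·2^(1−C(4,2)) = 487635/32 ≈ 15238.59375.


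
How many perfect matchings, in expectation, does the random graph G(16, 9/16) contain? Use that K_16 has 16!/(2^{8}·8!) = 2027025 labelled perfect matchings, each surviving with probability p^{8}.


K_16 has 16!/(2^{8}·8!) = 2027025 labelled perfect matchings.
For each such perfect matching H, let X_H = 1 if all 8 edges of H are present in G. Then P[X_H = 1] = p^{8} = (9/16)^{8} = 43046721/4294967296.
By linearity: E[X] = Σ_H E[X_H] = 2027025 · p^{8} = 2027025 · 43046721/4294967296 = 87256779635025/4294967296.
Numerically: E[X] ≈ 20316.1.

E[X] = 2027025 · (9/16)^{8} = 87256779635025/4294967296 ≈ 20316.1.


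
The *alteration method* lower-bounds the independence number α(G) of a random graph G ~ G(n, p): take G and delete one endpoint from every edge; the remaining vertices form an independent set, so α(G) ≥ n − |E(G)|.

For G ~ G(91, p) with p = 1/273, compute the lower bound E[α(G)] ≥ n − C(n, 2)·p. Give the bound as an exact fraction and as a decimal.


E[|E(G)|] = C(91, 2)·p = 4095 · (1/273) = 15.
E[α(G)] ≥ n − E[|E(G)|] = 91 − 15 = 76.
Numerically: ≈ 76.000000.
(This is only a lower bound; the true E[α(G)] may be larger.)

E[α(G)] ≥ 76 ≈ 76.000000.


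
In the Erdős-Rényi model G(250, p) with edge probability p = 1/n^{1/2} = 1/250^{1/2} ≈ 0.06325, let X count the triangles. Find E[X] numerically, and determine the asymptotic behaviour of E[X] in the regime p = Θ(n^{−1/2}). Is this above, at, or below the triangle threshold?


Number of potential triangles: C(250, 3) = 2573000.
Each occurs with probability p³ ≈ (0.06325)³ ≈ 2.529822e-04.
By linearity: E[X] = C(250, 3)·p³ ≈ 2573000 · 2.529822e-04 ≈ 650.9232.
Since α = 1/2 < 1, p = c/n^{1/2} ≫ 1/n is above the triangle threshold p ~ 1/n. Asymptotically E[X] ~ (c³/6)·n^{3(1−α)} = (1³/6)·n^{1.5} → ∞; triangles are abundant w.h.p.

E[X] ≈ 650.9232; in regime p = Θ(1/n^{1/2}) E[X] diverges (above the triangle threshold p ~ 1/n).


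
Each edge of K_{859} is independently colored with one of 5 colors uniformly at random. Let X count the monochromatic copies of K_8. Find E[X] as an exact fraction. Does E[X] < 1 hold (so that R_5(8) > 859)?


E[X] = C(859, 8) · 5^{1 − 28} = 7115855595170747139 · 5^{−27} = 7115855595170747139/7450580596923828125.
As a reduced fraction: E[X] = 7115855595170747139/7450580596923828125 ≈ 0.95507.
Is E[X] < 1? YES.
Since E[X] < 1, there exists a 5-coloring of K_{859} with no monochromatic K_8; hence R_5(8) > 859.

E[X] = 7115855595170747139/7450580596923828125 ≈ 0.95507; E[X] < 1, so R_5(8) > 859.


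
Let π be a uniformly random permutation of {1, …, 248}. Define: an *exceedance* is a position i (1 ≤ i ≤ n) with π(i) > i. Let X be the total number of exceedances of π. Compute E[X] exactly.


Write X = Σ_{i=1}^{248} X_i, where X_i = 1_{π(i) > i}.
For each fixed i, π(i) is uniform over {1, …, 248} (marginal of a uniform permutation), so P[π(i) > i] = (n − i)/n. Summing: Σ_{i=1}^{248} (n − i)/n = (0 + 1 + … + 247)/248 = 248(248 − 1)/(2·248) = (248 − 1)/2.
Hence E[X] = Σ_{i=1}^{248} (248 − i)/248 = 247/2 ≈ 123.500000.

E[X] = 247/2 = 123.500000.


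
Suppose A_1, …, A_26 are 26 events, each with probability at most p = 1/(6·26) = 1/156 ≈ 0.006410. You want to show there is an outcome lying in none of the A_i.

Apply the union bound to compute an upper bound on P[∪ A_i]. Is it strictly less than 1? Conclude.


Union bound: P[∪_{i=1}^{26} A_i] ≤ Σ_i P[A_i] ≤ 26·p = 26·(1/156) = 1/6.
Numerically: 1/6 ≈ 0.166667.
Is 1/6 < 1? YES.
Since P[∪ A_i] ≤ 1/6 < 1, the complement has P[∩ A_i^c] ≥ 1 − 1/6 = 5/6 > 0, so some outcome avoids every A_i.

26·p = 1/6 ≈ 0.166667; existence CERTIFIED by the union bound.


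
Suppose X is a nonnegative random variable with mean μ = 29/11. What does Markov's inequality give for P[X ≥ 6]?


μ = E[X] = 29/11, a = 6.
Markov: P[X ≥ 6] ≤ μ/a = (29/11)/6 = 29/66.
Numerically: ≈ 0.439394.
(Since a = 6 > μ = 2.636364, the bound 29/66 is < 1 and informative.)

P[X ≥ 6] ≤ 29/66 ≈ 0.439394.


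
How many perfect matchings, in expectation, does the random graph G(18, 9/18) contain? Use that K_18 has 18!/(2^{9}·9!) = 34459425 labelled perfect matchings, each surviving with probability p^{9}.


K_18 has 18!/(2^{9}·9!) = 34459425 labelled perfect matchings.
For each such perfect matching H, let X_H = 1 if all 9 edges of H are present in G. Then P[X_H = 1] = p^{9} = (1/2)^{9} = 1/512.
Summing the indicators: E[X] = Σ_H E[X_H] = 34459425 · p^{9} = 34459425 · 1/512 = 34459425/512.
Numerically: E[X] ≈ 6.73e+04.

E[X] = 34459425 · (1/2)^{9} = 34459425/512 ≈ 6.73e+04.


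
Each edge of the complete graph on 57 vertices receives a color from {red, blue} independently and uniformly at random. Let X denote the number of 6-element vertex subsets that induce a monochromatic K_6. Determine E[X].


Let X = Σ_S X_S over the C(57, 6) = 36288252 subsets S of size 6, where X_S = 1 if the K_6 on S is monochromatic.
For a fixed S, the K_6 on S has C(6, 2) = 15 edges. P[all 15 edges red] = (1/2)^15, and likewise for blue, so P[monochromatic] = 2·(1/2)^15 = 2^{1 − 15} = 1/16384.
By linearity: E[X] = C(57, 6) · 2^{1 − 15} = 36288252 · 1/16384 = 9072063/4096.
Numerically: E[X] ≈ 2214.859131.

E[X] = C(57,6)·2^(1−C(6,2)) = 9072063/4096 ≈ 2214.859131.


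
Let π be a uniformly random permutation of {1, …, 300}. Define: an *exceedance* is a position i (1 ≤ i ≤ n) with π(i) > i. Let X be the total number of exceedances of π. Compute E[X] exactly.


Write X = Σ_{i=1}^{300} X_i, where X_i = 1_{π(i) > i}.
For each fixed i, π(i) is uniform over {1, …, 300} (marginal of a uniform permutation), so P[π(i) > i] = (n − i)/n. Summing: Σ_{i=1}^{300} (n − i)/n = (0 + 1 + … + 299)/300 = 300(300 − 1)/(2·300) = (300 − 1)/2.
Hence E[X] = Σ_{i=1}^{300} (300 − i)/300 = 299/2 ≈ 149.500.

E[X] = 299/2 = 149.500.


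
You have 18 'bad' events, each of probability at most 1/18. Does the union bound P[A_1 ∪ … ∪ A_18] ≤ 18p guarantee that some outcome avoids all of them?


Union bound: P[∪_{i=1}^{18} A_i] ≤ Σ_i P[A_i] ≤ 18·p = 18·(1/18) = 1.
Numerically: 1 ≈ 1.00000.
Is 1 < 1? NO.
Since the bound 1 is ≥ 1, the union bound is uninformative here; it does NOT by itself certify existence.

18·p = 1 ≈ 1.00000; existence NOT certified by the union bound.


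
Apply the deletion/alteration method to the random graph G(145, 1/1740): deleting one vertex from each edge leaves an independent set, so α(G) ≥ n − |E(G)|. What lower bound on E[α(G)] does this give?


E[|E(G)|] = C(145, 2)·p = 10440 · (1/1740) = 6.
E[α(G)] ≥ n − E[|E(G)|] = 145 − 6 = 139.
Numerically: ≈ 139.000000.
(This is only a lower bound; the true E[α(G)] may be larger.)

E[α(G)] ≥ 139 ≈ 139.000000.


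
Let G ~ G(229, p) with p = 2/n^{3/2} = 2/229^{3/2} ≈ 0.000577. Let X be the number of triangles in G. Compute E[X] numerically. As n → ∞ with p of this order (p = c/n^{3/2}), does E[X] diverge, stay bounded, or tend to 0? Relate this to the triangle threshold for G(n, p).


Number of potential triangles: C(229, 3) = 1975354.
Each occurs with probability p³ ≈ (0.000577)³ ≈ 1.92234e-10.
By linearity: E[X] = C(229, 3)·p³ ≈ 1975354 · 1.92234e-10 ≈ 0.000.
Since α = 3/2 > 1, p = c/n^{3/2} = o(1/n) is below the triangle threshold p ~ 1/n. Asymptotically E[X] ~ (c³/6)·n^{3(1−α)} = (2³/6)·n^{-1.5} → 0, so by Markov's inequality G has no triangles w.h.p.

E[X] ≈ 0.000; in regime p = Θ(1/n^{3/2}) E[X] tends to 0 (below the triangle threshold p ~ 1/n).


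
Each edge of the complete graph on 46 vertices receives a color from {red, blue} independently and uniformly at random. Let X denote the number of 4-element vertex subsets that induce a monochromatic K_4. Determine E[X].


Let X = Σ_S X_S over the C(46, 4) = 163185 subsets S of size 4, where X_S = 1 if the K_4 on S is monochromatic.
For a fixed S, the K_4 on S has C(4, 2) = 6 edges. P[all 6 edges red] = (1/2)^6, and likewise for blue, so P[monochromatic] = 2·(1/2)^6 = 2^{1 − 6} = 1/32.
By linearity: E[X] = C(46, 4) · 2^{1 − 6} = 163185 · 1/32 = 163185/32.
Numerically: E[X] ≈ 5099.531250.

E[X] = C(46,4)·2^(1−C(4,2)) = 163185/32 ≈ 5099.531250.


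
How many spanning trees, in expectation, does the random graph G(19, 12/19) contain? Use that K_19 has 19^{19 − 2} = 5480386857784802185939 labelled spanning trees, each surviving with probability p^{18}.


K_19 has 19^{19 − 2} = 5480386857784802185939 labelled spanning trees.
For each such spanning tree H, let X_H = 1 if all 18 edges of H are present in G. Then P[X_H = 1] = p^{18} = (12/19)^{18} = 26623333280885243904/104127350297911241532841.
By linearity: E[X] = Σ_H E[X_H] = 5480386857784802185939 · p^{18} = 5480386857784802185939 · 26623333280885243904/104127350297911241532841 = 26623333280885243904/19.
Numerically: E[X] ≈ 1.40123e+18.

E[X] = 5480386857784802185939 · (12/19)^{18} = 26623333280885243904/19 ≈ 1.40123e+18.


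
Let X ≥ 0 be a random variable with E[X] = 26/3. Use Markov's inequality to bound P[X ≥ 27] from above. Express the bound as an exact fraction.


μ = E[X] = 26/3, a = 27.
Markov: P[X ≥ 27] ≤ μ/a = (26/3)/27 = 26/81.
Numerically: ≈ 0.32099.
(Since a = 27 > μ = 8.66667, the bound 26/81 is < 1 and informative.)

P[X ≥ 27] ≤ 26/81 ≈ 0.32099.


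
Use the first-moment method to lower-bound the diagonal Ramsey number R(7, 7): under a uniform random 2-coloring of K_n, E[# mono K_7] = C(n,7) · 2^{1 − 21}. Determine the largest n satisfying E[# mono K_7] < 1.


We need C(n, 7) · 2^{1 − 21} < 1, i.e. C(n, 7) < 2^{21 − 1} = 1048576.
Check values of n near the boundary:
  n = 22: C(22, 7) = 170544; 170544 < 1048576? YES
  n = 23: C(23, 7) = 245157; 245157 < 1048576? YES
  n = 24: C(24, 7) = 346104; 346104 < 1048576? YES
  n = 25: C(25, 7) = 480700; 480700 < 1048576? YES
  n = 26: C(26, 7) = 657800; 657800 < 1048576? YES
  n = 27: C(27, 7) = 888030; 888030 < 1048576? YES
  n = 28: C(28, 7) = 1184040; 1184040 < 1048576? NO
  n = 29: C(29, 7) = 1560780; 1560780 < 1048576? NO
  n = 30: C(30, 7) = 2035800; 2035800 < 1048576? NO
The largest n with C(n, 7) < 1048576 is n = 27 (where E[X] = 444015/524288 ≈ 0.847). Hence R(7, 7) > 27, i.e. R(7, 7) ≥ 28.

Largest n = 27; hence R(7, 7) > 27.


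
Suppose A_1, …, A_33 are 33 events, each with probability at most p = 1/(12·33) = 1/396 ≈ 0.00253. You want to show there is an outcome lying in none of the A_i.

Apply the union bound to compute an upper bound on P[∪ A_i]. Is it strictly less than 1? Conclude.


Union bound: P[∪_{i=1}^{33} A_i] ≤ Σ_i P[A_i] ≤ 33·p = 33·(1/396) = 1/12.
Numerically: 1/12 ≈ 0.08333.
Is 1/12 < 1? YES.
Since P[∪ A_i] ≤ 1/12 < 1, the complement has P[∩ A_i^c] ≥ 1 − 1/12 = 11/12 > 0, so some outcome avoids every A_i.

33·p = 1/12 ≈ 0.08333; existence CERTIFIED by the union bound.


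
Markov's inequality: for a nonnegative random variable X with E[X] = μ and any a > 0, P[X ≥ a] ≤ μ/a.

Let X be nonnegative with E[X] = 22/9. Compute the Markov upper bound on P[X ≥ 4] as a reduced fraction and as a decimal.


μ = E[X] = 22/9, a = 4.
Markov: P[X ≥ 4] ≤ μ/a = (22/9)/4 = 11/18.
Numerically: ≈ 0.6111.
(Since a = 4 > μ = 2.4444, the bound 11/18 is < 1 and informative.)

P[X ≥ 4] ≤ 11/18 ≈ 0.6111.


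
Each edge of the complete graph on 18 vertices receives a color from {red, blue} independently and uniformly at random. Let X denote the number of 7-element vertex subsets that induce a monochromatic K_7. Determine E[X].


Let X = Σ_S X_S over the C(18, 7) = 31824 subsets S of size 7, where X_S = 1 if the K_7 on S is monochromatic.
For a fixed S, the K_7 on S has C(7, 2) = 21 edges. P[all 21 edges red] = (1/2)^21, and likewise for blue, so P[monochromatic] = 2·(1/2)^21 = 2^{1 − 21} = 1/1048576.
By linearity of expectation: E[X] = C(18, 7) · 2^{1 − 21} = 31824 · 1/1048576 = 1989/65536.
Numerically: E[X] ≈ 0.0303.

E[X] = C(18,7)·2^(1−C(7,2)) = 1989/65536 ≈ 0.0303.


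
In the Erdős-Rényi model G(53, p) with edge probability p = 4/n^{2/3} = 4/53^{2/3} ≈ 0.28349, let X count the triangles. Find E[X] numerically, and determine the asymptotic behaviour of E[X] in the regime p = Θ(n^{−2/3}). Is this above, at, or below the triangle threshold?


Number of potential triangles: C(53, 3) = 23426.
Each occurs with probability p³ ≈ (0.28349)³ ≈ 2.2783909e-02.
By linearity: E[X] = C(53, 3)·p³ ≈ 23426 · 2.2783909e-02 ≈ 533.73585.
Since α = 2/3 < 1, p = c/n^{2/3} ≫ 1/n is above the triangle threshold p ~ 1/n. Asymptotically E[X] ~ (c³/6)·n^{3(1−α)} = (4³/6)·n^{1} → ∞; triangles are abundant w.h.p.

E[X] ≈ 533.73585; in regime p = Θ(1/n^{2/3}) E[X] diverges (above the triangle threshold p ~ 1/n).


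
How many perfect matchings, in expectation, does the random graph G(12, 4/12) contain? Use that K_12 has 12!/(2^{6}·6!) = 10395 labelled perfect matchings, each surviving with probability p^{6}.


K_12 has 12!/(2^{6}·6!) = 10395 labelled perfect matchings.
For each such perfect matching H, let X_H = 1 if all 6 edges of H are present in G. Then P[X_H = 1] = p^{6} = (1/3)^{6} = 1/729.
By linearity of expectation: E[X] = Σ_H E[X_H] = 10395 · p^{6} = 10395 · 1/729 = 385/27.
Numerically: E[X] ≈ 14.2593.

E[X] = 10395 · (1/3)^{6} = 385/27 ≈ 14.2593.


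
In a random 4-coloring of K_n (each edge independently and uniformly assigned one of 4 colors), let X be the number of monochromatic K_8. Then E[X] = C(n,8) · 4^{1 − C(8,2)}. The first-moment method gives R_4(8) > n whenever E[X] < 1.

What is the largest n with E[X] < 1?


We need C(n, 8) · 4^{1 − 28} < 1, i.e. C(n, 8) < 4^{28 − 1} = 18014398509481984.
Check values of n near the boundary:
  n = 406: C(406, 8) = 17082453897995850; 17082453897995850 < 18014398509481984? YES
  n = 407: C(407, 8) = 17424959239309050; 17424959239309050 < 18014398509481984? YES
  n = 408: C(408, 8) = 17773458424095231; 17773458424095231 < 18014398509481984? YES
  n = 409: C(409, 8) = 18128041135797879; 18128041135797879 < 18014398509481984? NO
  n = 410: C(410, 8) = 18488798173326195; 18488798173326195 < 18014398509481984? NO
  n = 411: C(411, 8) = 18855821462126715; 18855821462126715 < 18014398509481984? NO
The largest n with C(n, 8) < 18014398509481984 is n = 408 (where E[X] = 17773458424095231/18014398509481984 ≈ 0.986625). Hence R_4(8) > 408, i.e. R_4(8) ≥ 409.

Largest n = 408; hence R_4(8) > 408.


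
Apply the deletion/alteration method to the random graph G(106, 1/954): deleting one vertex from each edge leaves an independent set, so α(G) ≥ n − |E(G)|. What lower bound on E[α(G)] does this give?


E[|E(G)|] = C(106, 2)·p = 5565 · (1/954) = 35/6.
E[α(G)] ≥ n − E[|E(G)|] = 106 − 35/6 = 601/6.
Numerically: ≈ 100.167.
(This is only a lower bound; the true E[α(G)] may be larger.)

E[α(G)] ≥ 601/6 ≈ 100.167.


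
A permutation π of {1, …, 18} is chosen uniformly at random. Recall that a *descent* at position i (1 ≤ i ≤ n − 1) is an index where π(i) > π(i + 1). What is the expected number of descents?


Write X = Σ X_I over i = 1, …, 17, with X_I the indicator of one descent.
There are 17 indicators.
For each fixed i, the pair (π(i), π(i+1)) is a uniformly random ordered pair of distinct values from {1, …, 18}; by symmetry P[π(i) > π(i+1)] = 1/2.
By linearity: E[X] = 17 · (1/2) = (18 − 1) · (1/2) = 17/2 ≈ 8.5000.

E[X] = 17/2 = 8.5000.


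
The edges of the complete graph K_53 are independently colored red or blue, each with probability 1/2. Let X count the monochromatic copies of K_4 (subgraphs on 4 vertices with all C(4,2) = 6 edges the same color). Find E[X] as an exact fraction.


Let X = Σ_S X_S over the C(53, 4) = 292825 subsets S of size 4, where X_S = 1 if the K_4 on S is monochromatic.
For a fixed S, the K_4 on S has C(4, 2) = 6 edges. P[all 6 edges red] = (1/2)^6, and likewise for blue, so P[monochromatic] = 2·(1/2)^6 = 2^{1 − 6} = 1/32.
Summing: E[X] = C(53, 4) · 2^{1 − 6} = 292825 · 1/32 = 292825/32.
Numerically: E[X] ≈ 9150.78125.

E[X] = C(53,4)·2^(1−C(4,2)) = 292825/32 ≈ 9150.78125.


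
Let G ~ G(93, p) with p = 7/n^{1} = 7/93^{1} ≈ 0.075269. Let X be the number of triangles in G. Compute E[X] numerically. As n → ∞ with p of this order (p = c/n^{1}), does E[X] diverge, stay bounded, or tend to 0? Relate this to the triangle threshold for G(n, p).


Number of potential triangles: C(93, 3) = 129766.
Each occurs with probability p³ ≈ (0.075269)³ ≈ 4.2642757e-04.
By linearity: E[X] = C(93, 3)·p³ ≈ 129766 · 4.2642757e-04 ≈ 55.33580.
Here α = 1, so p = 7/n is exactly at the triangle threshold p ~ 1/n. Asymptotically E[X] → c³/6 = 7³/6 = 343/6 ≈ 57.16667, a bounded constant. In this regime the triangle count is asymptotically Poisson(c³/6).

E[X] ≈ 55.33580; in regime p = Θ(1/n^{1}) E[X] stays bounded (at the triangle threshold p ~ 1/n).


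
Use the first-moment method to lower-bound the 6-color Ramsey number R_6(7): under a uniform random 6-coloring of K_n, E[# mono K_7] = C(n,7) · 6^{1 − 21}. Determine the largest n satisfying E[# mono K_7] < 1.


We need C(n, 7) · 6^{1 − 21} < 1, i.e. C(n, 7) < 6^{21 − 1} = 3656158440062976.
Check values of n near the boundary:
  n = 564: C(564, 7) = 3469685994423792; 3469685994423792 < 3656158440062976? YES
  n = 565: C(565, 7) = 3513212521235560; 3513212521235560 < 3656158440062976? YES
  n = 566: C(566, 7) = 3557206237959440; 3557206237959440 < 3656158440062976? YES
  n = 567: C(567, 7) = 3601671315933933; 3601671315933933 < 3656158440062976? YES
  n = 568: C(568, 7) = 3646611956239704; 3646611956239704 < 3656158440062976? YES
  n = 569: C(569, 7) = 3692032389858348; 3692032389858348 < 3656158440062976? NO
  n = 570: C(570, 7) = 3737936877831720; 3737936877831720 < 3656158440062976? NO
The largest n with C(n, 7) < 3656158440062976 is n = 568 (where E[X] = 16882462760369/16926659444736 ≈ 0.99739). Hence R_6(7) > 568, i.e. R_6(7) ≥ 569.

Largest n = 568; hence R_6(7) > 568.


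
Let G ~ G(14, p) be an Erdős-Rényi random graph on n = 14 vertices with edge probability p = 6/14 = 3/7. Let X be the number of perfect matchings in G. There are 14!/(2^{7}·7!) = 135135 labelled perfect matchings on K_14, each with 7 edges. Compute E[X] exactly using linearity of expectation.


K_14 has 14!/(2^{7}·7!) = 135135 labelled perfect matchings.
For each such perfect matching H, let X_H = 1 if all 7 edges of H are present in G. Then P[X_H = 1] = p^{7} = (3/7)^{7} = 2187/823543.
By linearity of expectation: E[X] = Σ_H E[X_H] = 135135 · p^{7} = 135135 · 2187/823543 = 42220035/117649.
Numerically: E[X] ≈ 358.9.

E[X] = 135135 · (3/7)^{7} = 42220035/117649 ≈ 358.9.


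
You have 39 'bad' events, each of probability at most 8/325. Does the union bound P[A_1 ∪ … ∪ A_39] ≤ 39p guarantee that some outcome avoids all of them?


Union bound: P[∪_{i=1}^{39} A_i] ≤ Σ_i P[A_i] ≤ 39·p = 39·(8/325) = 24/25.
Numerically: 24/25 ≈ 0.9600.
Is 24/25 < 1? YES.
Since P[∪ A_i] ≤ 24/25 < 1, the complement has P[∩ A_i^c] ≥ 1 − 24/25 = 1/25 > 0, so some outcome avoids every A_i.

39·p = 24/25 ≈ 0.9600; existence CERTIFIED by the union bound.


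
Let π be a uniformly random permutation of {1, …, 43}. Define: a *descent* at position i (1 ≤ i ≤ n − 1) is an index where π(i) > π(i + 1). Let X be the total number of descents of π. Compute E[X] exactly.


Write X = Σ X_I over i = 1, …, 42, with X_I the indicator of one descent.
There are 42 indicators.
For each fixed i, the pair (π(i), π(i+1)) is a uniformly random ordered pair of distinct values from {1, …, 43}; by symmetry P[π(i) > π(i+1)] = 1/2.
By linearity: E[X] = 42 · (1/2) = (43 − 1) · (1/2) = 21 ≈ 21.00000.

E[X] = 21 = 21.00000.


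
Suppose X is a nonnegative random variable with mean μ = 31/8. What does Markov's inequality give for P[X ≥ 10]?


μ = E[X] = 31/8, a = 10.
Markov: P[X ≥ 10] ≤ μ/a = (31/8)/10 = 31/80.
Numerically: ≈ 0.3875.
(Since a = 10 > μ = 3.8750, the bound 31/80 is < 1 and informative.)

P[X ≥ 10] ≤ 31/80 ≈ 0.3875.


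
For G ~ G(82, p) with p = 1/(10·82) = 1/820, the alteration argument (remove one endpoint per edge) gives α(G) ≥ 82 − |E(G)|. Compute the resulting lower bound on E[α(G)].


E[|E(G)|] = C(82, 2)·p = 3321 · (1/820) = 81/20.
E[α(G)] ≥ n − E[|E(G)|] = 82 − 81/20 = 1559/20.
Numerically: ≈ 77.9500.
(This is only a lower bound; the true E[α(G)] may be larger.)

E[α(G)] ≥ 1559/20 ≈ 77.9500.


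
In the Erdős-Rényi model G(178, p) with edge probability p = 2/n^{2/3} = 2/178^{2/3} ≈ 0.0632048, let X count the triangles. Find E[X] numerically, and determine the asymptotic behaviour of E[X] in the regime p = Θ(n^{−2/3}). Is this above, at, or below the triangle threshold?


Number of potential triangles: C(178, 3) = 924176.
Each occurs with probability p³ ≈ (0.0632048)³ ≈ 2.52493372e-04.
By linearity: E[X] = C(178, 3)·p³ ≈ 924176 · 2.52493372e-04 ≈ 233.348315.
Since α = 2/3 < 1, p = c/n^{2/3} ≫ 1/n is above the triangle threshold p ~ 1/n. Asymptotically E[X] ~ (c³/6)·n^{3(1−α)} = (2³/6)·n^{1} → ∞; triangles are abundant w.h.p.

E[X] ≈ 233.348315; in regime p = Θ(1/n^{2/3}) E[X] diverges (above the triangle threshold p ~ 1/n).


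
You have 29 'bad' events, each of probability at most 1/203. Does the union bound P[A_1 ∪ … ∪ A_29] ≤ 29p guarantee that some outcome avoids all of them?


Union bound: P[∪_{i=1}^{29} A_i] ≤ Σ_i P[A_i] ≤ 29·p = 29·(1/203) = 1/7.
Numerically: 1/7 ≈ 0.143.
Is 1/7 < 1? YES.
Since P[∪ A_i] ≤ 1/7 < 1, the complement has P[∩ A_i^c] ≥ 1 − 1/7 = 6/7 > 0, so some outcome avoids every A_i.

29·p = 1/7 ≈ 0.143; existence CERTIFIED by the union bound.


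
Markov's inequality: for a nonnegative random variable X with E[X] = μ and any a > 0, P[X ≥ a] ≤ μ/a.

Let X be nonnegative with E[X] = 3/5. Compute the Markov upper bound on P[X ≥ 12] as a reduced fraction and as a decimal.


μ = E[X] = 3/5, a = 12.
Markov: P[X ≥ 12] ≤ μ/a = (3/5)/12 = 1/20.
Numerically: ≈ 0.05000.
(Since a = 12 > μ = 0.60000, the bound 1/20 is < 1 and informative.)

P[X ≥ 12] ≤ 1/20 ≈ 0.05000.


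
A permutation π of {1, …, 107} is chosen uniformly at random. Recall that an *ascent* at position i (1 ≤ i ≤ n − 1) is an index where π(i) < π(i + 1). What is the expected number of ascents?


Write X = Σ X_I over i = 1, …, 106, with X_I the indicator of one ascent.
There are 106 indicators.
For each fixed i, the pair (π(i), π(i+1)) is a uniformly random ordered pair of distinct values from {1, …, 107}; by symmetry P[π(i) < π(i+1)] = 1/2.
By linearity: E[X] = 106 · (1/2) = (107 − 1) · (1/2) = 53 ≈ 53.000.

E[X] = 53 = 53.000.


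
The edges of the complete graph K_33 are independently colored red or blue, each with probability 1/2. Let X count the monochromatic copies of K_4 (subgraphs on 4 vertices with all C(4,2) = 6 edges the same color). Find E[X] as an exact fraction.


Let X = Σ_S X_S over the C(33, 4) = 40920 subsets S of size 4, where X_S = 1 if the K_4 on S is monochromatic.
For a fixed S, the K_4 on S has C(4, 2) = 6 edges. P[all 6 edges red] = (1/2)^6, and likewise for blue, so P[monochromatic] = 2·(1/2)^6 = 2^{1 − 6} = 1/32.
By linearity of expectation: E[X] = C(33, 4) · 2^{1 − 6} = 40920 · 1/32 = 5115/4.
Numerically: E[X] ≈ 1278.7500.

E[X] = C(33,4)·2^(1−C(4,2)) = 5115/4 ≈ 1278.7500.


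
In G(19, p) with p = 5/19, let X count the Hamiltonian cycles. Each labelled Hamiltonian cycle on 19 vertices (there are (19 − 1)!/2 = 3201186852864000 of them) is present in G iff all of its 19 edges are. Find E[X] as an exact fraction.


K_19 has (19 − 1)!/2 = 3201186852864000 labelled Hamiltonian cycles.
For each such Hamiltonian cycle H, let X_H = 1 if all 19 edges of H are present in G. Then P[X_H = 1] = p^{19} = (5/19)^{19} = 19073486328125/1978419655660313589123979.
Summing the indicators: E[X] = Σ_H E[X_H] = 3201186852864000 · p^{19} = 3201186852864000 · 19073486328125/1978419655660313589123979 = 61057793671875000000000000000/1978419655660313589123979.
Numerically: E[X] ≈ 3.09e+04.

E[X] = 3201186852864000 · (5/19)^{19} = 61057793671875000000000000000/1978419655660313589123979 ≈ 3.09e+04.


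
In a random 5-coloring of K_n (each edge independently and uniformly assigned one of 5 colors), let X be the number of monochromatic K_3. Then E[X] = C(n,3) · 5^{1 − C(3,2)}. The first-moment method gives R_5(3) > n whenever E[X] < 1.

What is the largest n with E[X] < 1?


We need C(n, 3) · 5^{1 − 3} < 1, i.e. C(n, 3) < 5^{3 − 1} = 25.
Check values of n near the boundary:
  n = 3: C(3, 3) = 1; 1 < 25? YES
  n = 4: C(4, 3) = 4; 4 < 25? YES
  n = 5: C(5, 3) = 10; 10 < 25? YES
  n = 6: C(6, 3) = 20; 20 < 25? YES
  n = 7: C(7, 3) = 35; 35 < 25? NO
  n = 8: C(8, 3) = 56; 56 < 25? NO
The largest n with C(n, 3) < 25 is n = 6 (where E[X] = 4/5 ≈ 0.800). Hence R_5(3) > 6, i.e. R_5(3) ≥ 7.

Largest n = 6; hence R_5(3) > 6.


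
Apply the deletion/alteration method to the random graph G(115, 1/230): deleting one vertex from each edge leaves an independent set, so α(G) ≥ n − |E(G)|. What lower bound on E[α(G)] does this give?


E[|E(G)|] = C(115, 2)·p = 6555 · (1/230) = 57/2.
E[α(G)] ≥ n − E[|E(G)|] = 115 − 57/2 = 173/2.
Numerically: ≈ 86.500.
(This is only a lower bound; the true E[α(G)] may be larger.)

E[α(G)] ≥ 173/2 ≈ 86.500.


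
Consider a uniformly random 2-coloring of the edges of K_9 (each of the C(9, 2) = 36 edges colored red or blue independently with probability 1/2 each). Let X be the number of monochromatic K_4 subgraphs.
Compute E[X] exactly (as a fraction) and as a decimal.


Let X = Σ_S X_S over the C(9, 4) = 126 subsets S of size 4, where X_S = 1 if the K_4 on S is monochromatic.
For a fixed S, the K_4 on S has C(4, 2) = 6 edges. P[all 6 edges red] = (1/2)^6, and likewise for blue, so P[monochromatic] = 2·(1/2)^6 = 2^{1 − 6} = 1/32.
By linearity: E[X] = C(9, 4) · 2^{1 − 6} = 126 · 1/32 = 63/16.
Numerically: E[X] ≈ 3.938.

E[X] = C(9,4)·2^(1−C(4,2)) = 63/16 ≈ 3.938.


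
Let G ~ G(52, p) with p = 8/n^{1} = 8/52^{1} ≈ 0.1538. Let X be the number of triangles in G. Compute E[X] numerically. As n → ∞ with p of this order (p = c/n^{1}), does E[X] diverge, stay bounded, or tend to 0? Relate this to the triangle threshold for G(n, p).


Number of potential triangles: C(52, 3) = 22100.
Each occurs with probability p³ ≈ (0.1538)³ ≈ 3.641329e-03.
By linearity: E[X] = C(52, 3)·p³ ≈ 22100 · 3.641329e-03 ≈ 80.4734.
Here α = 1, so p = 8/n is exactly at the triangle threshold p ~ 1/n. Asymptotically E[X] → c³/6 = 8³/6 = 256/3 ≈ 85.3333, a bounded constant. In this regime the triangle count is asymptotically Poisson(c³/6).

E[X] ≈ 80.4734; in regime p = Θ(1/n^{1}) E[X] stays bounded (at the triangle threshold p ~ 1/n).
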